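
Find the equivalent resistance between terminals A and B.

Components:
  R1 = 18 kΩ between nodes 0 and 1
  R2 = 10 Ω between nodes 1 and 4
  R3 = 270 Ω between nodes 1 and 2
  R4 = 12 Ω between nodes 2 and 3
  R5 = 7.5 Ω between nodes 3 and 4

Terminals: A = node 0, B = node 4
Reduce the network between node 0 (A) and node 4 (B) by series/parallel combination:
  Rs1 = R3 + R4 (series, joined only at node 2) = 270 + 12 = 282 Ω
  Rs2 = R5 + Rs1 (series, joined only at node 3) = 7.5 + 282 = 289.5 Ω
  Rp1 = R2 ‖ Rs2 (parallel, both between nodes 1 and 4) = 1/(1/10 + 1/289.5) = 9.666 Ω
  Rs3 = R1 + Rp1 (series, joined only at node 1) = 18000 + 9.666 = 18010 Ω
R_eq = 18.01 kΩ

Final answer: 18.01 kΩ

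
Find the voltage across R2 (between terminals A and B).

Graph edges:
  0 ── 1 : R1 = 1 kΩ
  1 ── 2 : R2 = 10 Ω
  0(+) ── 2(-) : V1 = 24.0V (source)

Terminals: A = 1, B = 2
R1 and R2 are in series across V1 (node 0 → node 1 → node 2), and the output A–B is taken across R2, so this is a voltage divider.
Series current: I = V1/(R1 + R2) = 24/(1000 + 10) = 24/1010 = 0.02376 A
V_R2 = I × R2 = V1 × R2/(R1 + R2) = 24 × 10/1010 = 0.2376 V

Final answer: 0.2376 V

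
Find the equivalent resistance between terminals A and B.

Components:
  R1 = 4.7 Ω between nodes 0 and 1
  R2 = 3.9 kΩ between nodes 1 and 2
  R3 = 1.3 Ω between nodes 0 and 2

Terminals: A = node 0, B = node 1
Reduce the network between node 0 (A) and node 1 (B) by series/parallel combination:
  Rs1 = R3 + R2 (series, joined only at node 2) = 1.3 + 3900 = 3901 Ω
  Rp1 = R1 ‖ Rs1 (parallel, both between nodes 0 and 1) = 1/(1/4.7 + 1/3901) = 4.694 Ω
R_eq = 4.694 Ω

Final answer: 4.694 Ω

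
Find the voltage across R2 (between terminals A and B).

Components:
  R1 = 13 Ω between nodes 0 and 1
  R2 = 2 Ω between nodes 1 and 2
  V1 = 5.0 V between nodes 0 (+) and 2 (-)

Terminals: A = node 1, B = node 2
R1 and R2 are in series across V1 (node 0 → node 1 → node 2), and the output A–B is taken across R2, so this is a voltage divider.
Series current: I = V1/(R1 + R2) = 5/(13 + 2) = 5/15 = 0.3333 A
V_R2 = I × R2 = V1 × R2/(R1 + R2) = 5 × 2/15 = 0.6667 V

Final answer: 0.6667 V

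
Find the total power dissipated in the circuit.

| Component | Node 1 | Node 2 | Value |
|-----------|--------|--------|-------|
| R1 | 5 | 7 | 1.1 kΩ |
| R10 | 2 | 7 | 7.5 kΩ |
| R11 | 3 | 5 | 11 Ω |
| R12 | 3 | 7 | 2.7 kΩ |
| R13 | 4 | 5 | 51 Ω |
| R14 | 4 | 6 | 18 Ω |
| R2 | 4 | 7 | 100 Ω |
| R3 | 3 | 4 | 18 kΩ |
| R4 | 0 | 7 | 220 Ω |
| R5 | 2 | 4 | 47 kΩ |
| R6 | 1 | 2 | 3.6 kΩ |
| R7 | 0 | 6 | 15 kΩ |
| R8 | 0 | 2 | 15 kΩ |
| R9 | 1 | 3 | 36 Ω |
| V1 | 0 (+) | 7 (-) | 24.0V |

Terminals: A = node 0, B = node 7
Nodal analysis, taking node 7 as the 0 V reference.
Source V1 fixes V_0 = 24 V.
KCL at each unknown node (sum of currents leaving = 0; resistances in Ω):
  Node 1: (V_1 - V_2)/3600 + (V_1 - V_3)/36 = 0
  Node 2: (V_2 - V_4)/47000 + (V_2 - V_1)/3600 + (V_2 - 24)/15000 + (V_2 - 0)/7500 = 0
  Node 3: (V_3 - V_4)/18000 + (V_3 - V_1)/36 + (V_3 - V_5)/11 + (V_3 - 0)/2700 = 0
  Node 4: (V_4 - 0)/100 + (V_4 - V_3)/18000 + (V_4 - V_2)/47000 + (V_4 - V_5)/51 + (V_4 - V_6)/18 = 0
  Node 5: (V_5 - 0)/1100 + (V_5 - V_3)/11 + (V_5 - V_4)/51 = 0
  Node 6: (V_6 - 24)/15000 + (V_6 - V_4)/18 = 0
Collecting terms (coefficients in siemens):
  0.02806·V_1 - 0.0002778·V_2 - 0.02778·V_3 = 0
  0.0004991·V_2 - 0.0002778·V_1 - 0.00002128·V_4 = 0.0016
  0.1191·V_3 - 0.02778·V_1 - 0.00005556·V_4 - 0.09091·V_5 = 0
  0.08524·V_4 - 0.00002128·V_2 - 0.00005556·V_3 - 0.01961·V_5 - 0.05556·V_6 = 0
  0.1114·V_5 - 0.09091·V_3 - 0.01961·V_4 = 0
  0.05562·V_6 - 0.05556·V_4 = 0.0016
Solving these 6 simultaneous equations (Gaussian elimination) gives:
  V_1 = 0.2857 V, V_2 = 3.374 V, V_3 = 0.2548 V, V_4 = 0.219 V
  V_5 = 0.2464 V, V_6 = 0.2475 V
Power in each resistor, P = (ΔV)²/R:
  P_R1 = (0.2464 - 0)²/1100 = 0.00005521 W
  P_R2 = (0.219 - 0)²/100 = 0.0004797 W
  P_R3 = (0.2548 - 0.219)²/18000 = 0.00000007118 W
  P_R4 = (24 - 0)²/220 = 2.618 W
  P_R5 = (3.374 - 0.219)²/47000 = 0.0002118 W
  P_R6 = (0.2857 - 3.374)²/3600 = 0.00265 W
  P_R7 = (24 - 0.2475)²/15000 = 0.03761 W
  P_R8 = (24 - 3.374)²/15000 = 0.02836 W
  P_R9 = (0.2857 - 0.2548)²/36 = 0.0000265 W
  P_R10 = (3.374 - 0)²/7500 = 0.001518 W
  P_R11 = (0.2548 - 0.2464)²/11 = 0.000006381 W
  P_R12 = (0.2548 - 0)²/2700 = 0.00002405 W
  P_R13 = (0.219 - 0.2464)²/51 = 0.00001474 W
  P_R14 = (0.219 - 0.2475)²/18 = 0.00004513 W
P_total = P_R1 + P_R2 + P_R3 + P_R4 + P_R5 + P_R6 + P_R7 + P_R8 + P_R9 + P_R10 + P_R11 + P_R12 + P_R13 + P_R14 = 2.689 W

Final answer: 2.689 W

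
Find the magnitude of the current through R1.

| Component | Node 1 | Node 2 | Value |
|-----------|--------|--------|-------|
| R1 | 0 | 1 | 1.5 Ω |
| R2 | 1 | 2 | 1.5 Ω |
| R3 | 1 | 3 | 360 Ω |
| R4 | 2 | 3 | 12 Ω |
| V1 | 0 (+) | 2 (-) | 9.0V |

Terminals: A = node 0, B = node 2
Nodal analysis, taking node 2 as the 0 V reference.
Source V1 fixes V_0 = 9 V.
KCL at each unknown node (sum of currents leaving = 0; resistances in Ω):
  Node 1: (V_1 - 9)/1.5 + (V_1 - 0)/1.5 + (V_1 - V_3)/360 = 0
  Node 3: (V_3 - V_1)/360 + (V_3 - 0)/12 = 0
Collecting terms (coefficients in siemens):
  1.336·V_1 - 0.002778·V_3 = 6
  0.08611·V_3 - 0.002778·V_1 = 0
Determinant D = (1.336)(0.08611) - (-0.002778)(-0.002778) = 0.115
V_1 = [(6)(0.08611) - (-0.002778)(0)]/D = 4.491 V
V_3 = [(1.336)(0) - (6)(-0.002778)]/D = 0.1449 V
I_R1 = (V_0 - V_1)/R1 = (9 - 4.491)/1.5 = 3.006 A
|I_R1| = 3.006 A

Final answer: |I_R1| = 3.006 A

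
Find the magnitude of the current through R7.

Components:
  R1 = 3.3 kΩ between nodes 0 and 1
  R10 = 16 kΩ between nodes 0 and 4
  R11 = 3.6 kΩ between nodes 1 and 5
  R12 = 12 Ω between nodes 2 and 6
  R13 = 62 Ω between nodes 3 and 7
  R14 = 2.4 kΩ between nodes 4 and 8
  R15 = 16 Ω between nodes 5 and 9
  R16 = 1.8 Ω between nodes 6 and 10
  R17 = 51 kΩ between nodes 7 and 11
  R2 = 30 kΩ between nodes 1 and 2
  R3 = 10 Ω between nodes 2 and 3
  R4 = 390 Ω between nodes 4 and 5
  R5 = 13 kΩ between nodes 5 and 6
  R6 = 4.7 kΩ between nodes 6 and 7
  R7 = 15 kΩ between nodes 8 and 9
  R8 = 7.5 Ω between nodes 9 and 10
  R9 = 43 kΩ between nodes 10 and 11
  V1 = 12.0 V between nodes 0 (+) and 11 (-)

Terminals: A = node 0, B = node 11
Nodal analysis, taking node 11 as the 0 V reference.
Source V1 fixes V_0 = 12 V.
KCL at each unknown node (sum of currents leaving = 0; resistances in Ω):
  Node 1: (V_1 - 12)/3300 + (V_1 - V_2)/30000 + (V_1 - V_5)/3600 = 0
  Node 2: (V_2 - V_1)/30000 + (V_2 - V_3)/10 + (V_2 - V_6)/12 = 0
  Node 3: (V_3 - V_2)/10 + (V_3 - V_7)/62 = 0
  Node 4: (V_4 - V_5)/390 + (V_4 - 12)/16000 + (V_4 - V_8)/2400 = 0
  Node 5: (V_5 - V_4)/390 + (V_5 - V_6)/13000 + (V_5 - V_1)/3600 + (V_5 - V_9)/16 = 0
  Node 6: (V_6 - V_5)/13000 + (V_6 - V_7)/4700 + (V_6 - V_2)/12 + (V_6 - V_10)/1.8 = 0
  Node 7: (V_7 - V_6)/4700 + (V_7 - V_3)/62 + (V_7 - 0)/51000 = 0
  Node 8: (V_8 - V_9)/15000 + (V_8 - V_4)/2400 = 0
  Node 9: (V_9 - V_8)/15000 + (V_9 - V_10)/7.5 + (V_9 - V_5)/16 = 0
  Node 10: (V_10 - V_9)/7.5 + (V_10 - 0)/43000 + (V_10 - V_6)/1.8 = 0
Collecting terms (coefficients in siemens):
  0.0006141·V_1 - 0.00003333·V_2 - 0.0002778·V_5 = 0.003636
  0.1834·V_2 - 0.00003333·V_1 - 0.1·V_3 - 0.08333·V_6 = 0
  0.1161·V_3 - 0.1·V_2 - 0.01613·V_7 = 0
  0.003043·V_4 - 0.002564·V_5 - 0.0004167·V_8 = 0.00075
  0.06542·V_5 - 0.0002778·V_1 - 0.002564·V_4 - 0.00007692·V_6 - 0.0625·V_9 = 0
  0.6392·V_6 - 0.08333·V_2 - 0.00007692·V_5 - 0.0002128·V_7 - 0.5556·V_10 = 0
  0.01636·V_7 - 0.01613·V_3 - 0.0002128·V_6 = 0
  0.0004833·V_8 - 0.0004167·V_4 - 0.00006667·V_9 = 0
  0.1959·V_9 - 0.0625·V_5 - 0.00006667·V_8 - 0.1333·V_10 = 0
  0.6889·V_10 - 0.5556·V_6 - 0.1333·V_9 = 0
Solving these 10 simultaneous equations (Gaussian elimination) gives:
  V_1 = 10.99 V, V_2 = 9.994 V, V_3 = 9.992 V, V_4 = 10.05 V
  V_5 = 10.01 V, V_6 = 9.996 V, V_7 = 9.98 V, V_8 = 10.04 V
  V_9 = 9.999 V, V_10 = 9.996 V
I_R7 = (V_8 - V_9)/R7 = (10.04 - 9.999)/15000 = 0.000003021 A
|I_R7| = 0.000003021 A

Final answer: |I_R7| = 3.021e-06 A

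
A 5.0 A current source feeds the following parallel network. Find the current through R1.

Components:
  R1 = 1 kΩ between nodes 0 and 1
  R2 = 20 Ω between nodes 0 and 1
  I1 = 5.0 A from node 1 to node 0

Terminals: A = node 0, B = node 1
All resistors sit directly between nodes 0 and 1, so they are in parallel and share one voltage V; the full source current 5 A splits among them.
1/R_par = 1/1000 + 1/20 = 0.051 S  =>  R_par = 19.61 Ω
V = I × R_par = 5 × 19.61 = 98.04 V
I_R1 = V/R1 = 98.04/1000 = 0.09804 A

Final answer: 0.09804 A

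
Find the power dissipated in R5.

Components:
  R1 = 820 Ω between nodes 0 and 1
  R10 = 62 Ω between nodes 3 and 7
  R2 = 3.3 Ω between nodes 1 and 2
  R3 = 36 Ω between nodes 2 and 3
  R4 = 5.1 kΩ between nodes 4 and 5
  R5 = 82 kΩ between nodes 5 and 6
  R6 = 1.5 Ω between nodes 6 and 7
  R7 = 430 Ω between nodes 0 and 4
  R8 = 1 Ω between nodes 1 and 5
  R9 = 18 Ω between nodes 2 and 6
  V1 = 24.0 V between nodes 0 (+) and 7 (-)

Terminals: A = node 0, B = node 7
Nodal analysis, taking node 7 as the 0 V reference.
Source V1 fixes V_0 = 24 V.
KCL at each unknown node (sum of currents leaving = 0; resistances in Ω):
  Node 1: (V_1 - 24)/820 + (V_1 - V_2)/3.3 + (V_1 - V_5)/1 = 0
  Node 2: (V_2 - V_1)/3.3 + (V_2 - V_3)/36 + (V_2 - V_6)/18 = 0
  Node 3: (V_3 - V_2)/36 + (V_3 - 0)/62 = 0
  Node 4: (V_4 - V_5)/5100 + (V_4 - 24)/430 = 0
  Node 5: (V_5 - V_4)/5100 + (V_5 - V_6)/82000 + (V_5 - V_1)/1 = 0
  Node 6: (V_6 - V_5)/82000 + (V_6 - 0)/1.5 + (V_6 - V_2)/18 = 0
Collecting terms (coefficients in siemens):
  1.304·V_1 - 0.303·V_2 - 1·V_5 = 0.02927
  0.3864·V_2 - 0.303·V_1 - 0.02778·V_3 - 0.05556·V_6 = 0
  0.04391·V_3 - 0.02778·V_2 = 0
  0.002522·V_4 - 0.0001961·V_5 = 0.05581
  1·V_5 - 1·V_1 - 0.0001961·V_4 - 0.0000122·V_6 = 0
  0.7222·V_6 - 0.05556·V_2 - 0.0000122·V_5 = 0
Solving these 6 simultaneous equations (Gaussian elimination) gives:
  V_1 = 0.6398 V, V_2 = 0.5319 V, V_3 = 0.3365 V, V_4 = 22.18 V
  V_5 = 0.644 V, V_6 = 0.04093 V
I_R5 = (V_5 - V_6)/R5 = (0.644 - 0.04093)/82000 = 0.000007355 A
P_R5 = I_R5² × R5 = (0.000007355)² × 82000 = 0.000004436 W

Final answer: 4.436e-06 W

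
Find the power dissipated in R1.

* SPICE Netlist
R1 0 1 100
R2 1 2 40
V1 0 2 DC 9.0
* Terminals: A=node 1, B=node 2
Nodal analysis, taking node 2 as the 0 V reference.
Source V1 fixes V_0 = 9 V.
KCL at each unknown node (sum of currents leaving = 0; resistances in Ω):
  Node 1: (V_1 - 9)/100 + (V_1 - 0)/40 = 0
Collecting terms: 0.035 × V_1 = 0.09  =>  V_1 = 2.571 V
I_R1 = (V_0 - V_1)/R1 = (9 - 2.571)/100 = 0.06429 A
P_R1 = I_R1² × R1 = (0.06429)² × 100 = 0.4133 W

Final answer: 0.4133 W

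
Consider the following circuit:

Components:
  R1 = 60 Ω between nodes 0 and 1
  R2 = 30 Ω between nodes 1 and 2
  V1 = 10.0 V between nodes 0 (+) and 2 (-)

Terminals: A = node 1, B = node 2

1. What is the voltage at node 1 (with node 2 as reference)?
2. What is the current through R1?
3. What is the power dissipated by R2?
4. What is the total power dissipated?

Nodal analysis, taking node 2 as the 0 V reference.
Source V1 fixes V_0 = 10 V.
KCL at each unknown node (sum of currents leaving = 0; resistances in Ω):
  Node 1: (V_1 - 10)/60 + (V_1 - 0)/30 = 0
Collecting terms: 0.05 × V_1 = 0.1667  =>  V_1 = 3.333 V
Part 1:
  Read off the nodal solution: V_1 = 3.333 V
Part 2:
  I_R1 = (V_0 - V_1)/R1 = (10 - 3.333)/60 = 0.1111 A
  Magnitude: I_R1 = 0.1111 A
Part 3:
  I_R2 = (V_1 - V_2)/R2 = (3.333 - 0)/30 = 0.1111 A
  P_R2 = I_R2² × R2 = (0.1111)² × 30 = 0.3704 W
Part 4:
  Power in each resistor, P = (ΔV)²/R:
    P_R1 = (10 - 3.333)²/60 = 0.7407 W
    P_R2 = (3.333 - 0)²/30 = 0.3704 W
  P_total = P_R1 + P_R2 = 1.111 W

Final answers:
1. V_1 = 3.333 V
2. I_R1 = 0.1111 A
3. P_R2 = 0.3704 W
4. P_total = 1.111 W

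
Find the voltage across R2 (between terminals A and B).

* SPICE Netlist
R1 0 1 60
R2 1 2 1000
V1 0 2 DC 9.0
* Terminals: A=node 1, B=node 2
R1 and R2 are in series across V1 (node 0 → node 1 → node 2), and the output A–B is taken across R2, so this is a voltage divider.
Series current: I = V1/(R1 + R2) = 9/(60 + 1000) = 9/1060 = 0.008491 A
V_R2 = I × R2 = V1 × R2/(R1 + R2) = 9 × 1000/1060 = 8.491 V

Final answer: 8.491 V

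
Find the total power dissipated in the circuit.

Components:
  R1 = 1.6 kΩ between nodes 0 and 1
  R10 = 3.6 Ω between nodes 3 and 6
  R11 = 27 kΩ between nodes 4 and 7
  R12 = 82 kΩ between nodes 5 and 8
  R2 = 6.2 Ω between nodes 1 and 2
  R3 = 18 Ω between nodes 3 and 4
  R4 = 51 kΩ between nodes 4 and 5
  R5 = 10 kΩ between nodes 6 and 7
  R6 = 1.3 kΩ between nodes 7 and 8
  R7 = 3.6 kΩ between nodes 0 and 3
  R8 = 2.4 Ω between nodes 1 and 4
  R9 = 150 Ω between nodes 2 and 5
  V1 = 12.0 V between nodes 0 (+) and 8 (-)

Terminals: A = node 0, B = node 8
Nodal analysis, taking node 8 as the 0 V reference.
Source V1 fixes V_0 = 12 V.
KCL at each unknown node (sum of currents leaving = 0; resistances in Ω):
  Node 1: (V_1 - 12)/1600 + (V_1 - V_2)/6.2 + (V_1 - V_4)/2.4 = 0
  Node 2: (V_2 - V_1)/6.2 + (V_2 - V_5)/150 = 0
  Node 3: (V_3 - V_4)/18 + (V_3 - 12)/3600 + (V_3 - V_6)/3.6 = 0
  Node 4: (V_4 - V_3)/18 + (V_4 - V_5)/51000 + (V_4 - V_1)/2.4 + (V_4 - V_7)/27000 = 0
  Node 5: (V_5 - V_4)/51000 + (V_5 - V_2)/150 + (V_5 - 0)/82000 = 0
  Node 6: (V_6 - V_7)/10000 + (V_6 - V_3)/3.6 = 0
  Node 7: (V_7 - V_6)/10000 + (V_7 - 0)/1300 + (V_7 - V_4)/27000 = 0
Collecting terms (coefficients in siemens):
  0.5786·V_1 - 0.1613·V_2 - 0.4167·V_4 = 0.0075
  0.168·V_2 - 0.1613·V_1 - 0.006667·V_5 = 0
  0.3336·V_3 - 0.05556·V_4 - 0.2778·V_6 = 0.003333
  0.4723·V_4 - 0.4167·V_1 - 0.05556·V_3 - 0.00001961·V_5 - 0.00003704·V_7 = 0
  0.006698·V_5 - 0.006667·V_2 - 0.00001961·V_4 = 0
  0.2779·V_6 - 0.2778·V_3 - 0.0001·V_7 = 0
  0.0009063·V_7 - 0.00003704·V_4 - 0.0001·V_6 = 0
Solving these 7 simultaneous equations (Gaussian elimination) gives:
  V_1 = 10.51 V, V_2 = 10.51 V, V_3 = 10.5 V, V_4 = 10.51 V
  V_5 = 10.49 V, V_6 = 10.5 V, V_7 = 1.587 V
Power in each resistor, P = (ΔV)²/R:
  P_R1 = (12 - 10.51)²/1600 = 0.00139 W
  P_R2 = (10.51 - 10.51)²/6.2 = 0.0000001009 W
  P_R3 = (10.5 - 10.51)²/18 = 0.000004039 W
  P_R4 = (10.51 - 10.49)²/51000 = 0.000000006349 W
  P_R5 = (10.5 - 1.587)²/10000 = 0.007935 W
  P_R6 = (1.587 - 0)²/1300 = 0.001938 W
  P_R7 = (12 - 10.5)²/3600 = 0.0006263 W
  P_R8 = (10.51 - 10.51)²/2.4 = 0.000001553 W
  P_R9 = (10.51 - 10.49)²/150 = 0.000002441 W
  P_R10 = (10.5 - 10.5)²/3.6 = 0.000002857 W
  P_R11 = (10.51 - 1.587)²/27000 = 0.002947 W
  P_R12 = (10.49 - 0)²/82000 = 0.001342 W
P_total = P_R1 + P_R2 + P_R3 + P_R4 + P_R5 + P_R6 + P_R7 + P_R8 + P_R9 + P_R10 + P_R11 + P_R12 = 0.01619 W

Final answer: 0.01619 W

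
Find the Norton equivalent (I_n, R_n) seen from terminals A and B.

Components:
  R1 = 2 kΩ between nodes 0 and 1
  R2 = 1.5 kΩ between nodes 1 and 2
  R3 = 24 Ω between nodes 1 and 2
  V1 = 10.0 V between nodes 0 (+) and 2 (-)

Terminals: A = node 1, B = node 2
Find the Thévenin equivalent first; then I_n = V_th/R_th and R_n = R_th.
Step 1 — V_th is the open-circuit voltage V_A - V_B (nothing connected across the terminals).
Nodal analysis, taking node 2 as the 0 V reference.
Source V1 fixes V_0 = 10 V.
KCL at each unknown node (sum of currents leaving = 0; resistances in Ω):
  Node 1: (V_1 - 10)/2000 + (V_1 - 0)/1500 + (V_1 - 0)/24 = 0
Collecting terms: 0.04283 × V_1 = 0.005  =>  V_1 = 0.1167 V
V_th = V_1 - V_2 = 0.1167 - 0 = 0.1167 V
Step 2 — R_th: zero the source — replace V1 by a short circuit (node 2 merges into node 0) — and find the resistance seen between A (node 1) and B (node 0).
Reduce the network between node 1 (A) and node 0 (B) by series/parallel combination:
  Rp1 = R1 ‖ R2 ‖ R3 (parallel, all between nodes 0 and 1) = 1/(1/2000 + 1/1500 + 1/24) = 23.35 Ω
R_th = 23.35 Ω
I_n = V_th/R_th = 0.1167/23.35 = 0.005 A, and R_n = R_th = 23.35 Ω

Final answer: I_n = 0.005 A, R_n = 23.35 Ω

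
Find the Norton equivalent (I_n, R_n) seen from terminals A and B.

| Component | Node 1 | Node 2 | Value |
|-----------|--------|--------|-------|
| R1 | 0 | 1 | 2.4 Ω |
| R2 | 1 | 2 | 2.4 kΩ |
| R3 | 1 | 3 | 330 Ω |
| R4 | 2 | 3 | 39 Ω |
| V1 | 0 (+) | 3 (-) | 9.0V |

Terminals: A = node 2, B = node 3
Find the Thévenin equivalent first; then I_n = V_th/R_th and R_n = R_th.
Step 1 — V_th is the open-circuit voltage V_A - V_B (nothing connected across the terminals).
Nodal analysis, taking node 3 as the 0 V reference.
Source V1 fixes V_0 = 9 V.
KCL at each unknown node (sum of currents leaving = 0; resistances in Ω):
  Node 1: (V_1 - 9)/2.4 + (V_1 - V_2)/2400 + (V_1 - 0)/330 = 0
  Node 2: (V_2 - V_1)/2400 + (V_2 - 0)/39 = 0
Collecting terms (coefficients in siemens):
  0.4201·V_1 - 0.0004167·V_2 = 3.75
  0.02606·V_2 - 0.0004167·V_1 = 0
Determinant D = (0.4201)(0.02606) - (-0.0004167)(-0.0004167) = 0.01095
V_1 = [(3.75)(0.02606) - (-0.0004167)(0)]/D = 8.926 V
V_2 = [(0.4201)(0) - (3.75)(-0.0004167)]/D = 0.1427 V
V_th = V_2 - V_3 = 0.1427 - 0 = 0.1427 V
Step 2 — R_th: zero the source — replace V1 by a short circuit (node 3 merges into node 0) — and find the resistance seen between A (node 2) and B (node 0).
Reduce the network between node 2 (A) and node 0 (B) by series/parallel combination:
  Rp1 = R1 ‖ R3 (parallel, both between nodes 0 and 1) = 1/(1/2.4 + 1/330) = 2.383 Ω
  Rs1 = R2 + Rp1 (series, joined only at node 1) = 2400 + 2.383 = 2402 Ω
  Rp2 = R4 ‖ Rs1 (parallel, both between nodes 0 and 2) = 1/(1/39 + 1/2402) = 38.38 Ω
R_th = 38.38 Ω
I_n = V_th/R_th = 0.1427/38.38 = 0.003719 A, and R_n = R_th = 38.38 Ω

Final answer: I_n = 0.003719 A, R_n = 38.38 Ω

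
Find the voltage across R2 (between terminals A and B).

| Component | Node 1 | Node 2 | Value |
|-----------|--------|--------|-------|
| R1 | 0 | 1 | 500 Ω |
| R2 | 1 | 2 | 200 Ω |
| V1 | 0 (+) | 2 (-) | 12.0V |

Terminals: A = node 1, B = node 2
R1 and R2 are in series across V1 (node 0 → node 1 → node 2), and the output A–B is taken across R2, so this is a voltage divider.
Series current: I = V1/(R1 + R2) = 12/(500 + 200) = 12/700 = 0.01714 A
V_R2 = I × R2 = V1 × R2/(R1 + R2) = 12 × 200/700 = 3.429 V

Final answer: 3.429 V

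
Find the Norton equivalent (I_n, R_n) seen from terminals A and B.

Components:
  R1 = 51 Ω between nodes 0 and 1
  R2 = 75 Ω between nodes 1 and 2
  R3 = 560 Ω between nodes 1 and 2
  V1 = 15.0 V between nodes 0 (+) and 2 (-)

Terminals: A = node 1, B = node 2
Find the Thévenin equivalent first; then I_n = V_th/R_th and R_n = R_th.
Step 1 — V_th is the open-circuit voltage V_A - V_B (nothing connected across the terminals).
Nodal analysis, taking node 2 as the 0 V reference.
Source V1 fixes V_0 = 15 V.
KCL at each unknown node (sum of currents leaving = 0; resistances in Ω):
  Node 1: (V_1 - 15)/51 + (V_1 - 0)/75 + (V_1 - 0)/560 = 0
Collecting terms: 0.03473 × V_1 = 0.2941  =>  V_1 = 8.469 V
V_th = V_1 - V_2 = 8.469 - 0 = 8.469 V
Step 2 — R_th: zero the source — replace V1 by a short circuit (node 2 merges into node 0) — and find the resistance seen between A (node 1) and B (node 0).
Reduce the network between node 1 (A) and node 0 (B) by series/parallel combination:
  Rp1 = R1 ‖ R2 ‖ R3 (parallel, all between nodes 0 and 1) = 1/(1/51 + 1/75 + 1/560) = 28.8 Ω
R_th = 28.8 Ω
I_n = V_th/R_th = 8.469/28.8 = 0.2941 A, and R_n = R_th = 28.8 Ω

Final answer: I_n = 0.2941 A, R_n = 28.8 Ω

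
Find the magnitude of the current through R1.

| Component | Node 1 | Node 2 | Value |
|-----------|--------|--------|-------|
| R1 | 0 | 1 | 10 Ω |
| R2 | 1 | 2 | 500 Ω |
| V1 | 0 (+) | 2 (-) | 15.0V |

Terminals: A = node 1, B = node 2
Nodal analysis, taking node 2 as the 0 V reference.
Source V1 fixes V_0 = 15 V.
KCL at each unknown node (sum of currents leaving = 0; resistances in Ω):
  Node 1: (V_1 - 15)/10 + (V_1 - 0)/500 = 0
Collecting terms: 0.102 × V_1 = 1.5  =>  V_1 = 14.71 V
I_R1 = (V_0 - V_1)/R1 = (15 - 14.71)/10 = 0.02941 A
|I_R1| = 0.02941 A

Final answer: |I_R1| = 0.02941 A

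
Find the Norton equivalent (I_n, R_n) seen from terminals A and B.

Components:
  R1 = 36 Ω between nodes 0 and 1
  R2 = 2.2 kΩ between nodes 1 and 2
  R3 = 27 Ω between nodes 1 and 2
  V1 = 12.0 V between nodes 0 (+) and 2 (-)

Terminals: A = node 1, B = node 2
Find the Thévenin equivalent first; then I_n = V_th/R_th and R_n = R_th.
Step 1 — V_th is the open-circuit voltage V_A - V_B (nothing connected across the terminals).
Nodal analysis, taking node 2 as the 0 V reference.
Source V1 fixes V_0 = 12 V.
KCL at each unknown node (sum of currents leaving = 0; resistances in Ω):
  Node 1: (V_1 - 12)/36 + (V_1 - 0)/2200 + (V_1 - 0)/27 = 0
Collecting terms: 0.06527 × V_1 = 0.3333  =>  V_1 = 5.107 V
V_th = V_1 - V_2 = 5.107 - 0 = 5.107 V
Step 2 — R_th: zero the source — replace V1 by a short circuit (node 2 merges into node 0) — and find the resistance seen between A (node 1) and B (node 0).
Reduce the network between node 1 (A) and node 0 (B) by series/parallel combination:
  Rp1 = R1 ‖ R2 ‖ R3 (parallel, all between nodes 0 and 1) = 1/(1/36 + 1/2200 + 1/27) = 15.32 Ω
R_th = 15.32 Ω
I_n = V_th/R_th = 5.107/15.32 = 0.3333 A, and R_n = R_th = 15.32 Ω

Final answer: I_n = 0.3333 A, R_n = 15.32 Ω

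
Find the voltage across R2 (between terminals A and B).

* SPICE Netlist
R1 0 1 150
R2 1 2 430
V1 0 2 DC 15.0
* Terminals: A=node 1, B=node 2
R1 and R2 are in series across V1 (node 0 → node 1 → node 2), and the output A–B is taken across R2, so this is a voltage divider.
Series current: I = V1/(R1 + R2) = 15/(150 + 430) = 15/580 = 0.02586 A
V_R2 = I × R2 = V1 × R2/(R1 + R2) = 15 × 430/580 = 11.12 V

Final answer: 11.12 V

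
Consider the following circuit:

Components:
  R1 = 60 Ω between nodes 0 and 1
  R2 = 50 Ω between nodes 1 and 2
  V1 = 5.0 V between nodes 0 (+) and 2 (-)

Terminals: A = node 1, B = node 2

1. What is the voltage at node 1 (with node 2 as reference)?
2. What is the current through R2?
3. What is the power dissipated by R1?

Nodal analysis, taking node 2 as the 0 V reference.
Source V1 fixes V_0 = 5 V.
KCL at each unknown node (sum of currents leaving = 0; resistances in Ω):
  Node 1: (V_1 - 5)/60 + (V_1 - 0)/50 = 0
Collecting terms: 0.03667 × V_1 = 0.08333  =>  V_1 = 2.273 V
Part 1:
  Read off the nodal solution: V_1 = 2.273 V
Part 2:
  I_R2 = (V_1 - V_2)/R2 = (2.273 - 0)/50 = 0.04545 A
  Magnitude: I_R2 = 0.04545 A
Part 3:
  I_R1 = (V_0 - V_1)/R1 = (5 - 2.273)/60 = 0.04545 A
  P_R1 = I_R1² × R1 = (0.04545)² × 60 = 0.124 W

Final answers:
1. V_1 = 2.273 V
2. I_R2 = 0.04545 A
3. P_R1 = 0.124 W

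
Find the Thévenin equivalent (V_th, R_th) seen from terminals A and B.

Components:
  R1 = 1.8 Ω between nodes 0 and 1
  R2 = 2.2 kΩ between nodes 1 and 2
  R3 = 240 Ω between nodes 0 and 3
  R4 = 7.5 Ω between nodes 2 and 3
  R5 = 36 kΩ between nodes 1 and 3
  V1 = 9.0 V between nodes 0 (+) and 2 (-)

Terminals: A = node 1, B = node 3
Step 1 — V_th is the open-circuit voltage V_A - V_B (nothing connected across the terminals).
Nodal analysis, taking node 2 as the 0 V reference.
Source V1 fixes V_0 = 9 V.
KCL at each unknown node (sum of currents leaving = 0; resistances in Ω):
  Node 1: (V_1 - 9)/1.8 + (V_1 - 0)/2200 + (V_1 - V_3)/36000 = 0
  Node 3: (V_3 - 9)/240 + (V_3 - 0)/7.5 + (V_3 - V_1)/36000 = 0
Collecting terms (coefficients in siemens):
  0.556·V_1 - 0.00002778·V_3 = 5
  0.1375·V_3 - 0.00002778·V_1 = 0.0375
Determinant D = (0.556)(0.1375) - (-0.00002778)(-0.00002778) = 0.07647
V_1 = [(5)(0.1375) - (-0.00002778)(0.0375)]/D = 8.992 V
V_3 = [(0.556)(0.0375) - (5)(-0.00002778)]/D = 0.2745 V
V_th = V_1 - V_3 = 8.992 - 0.2745 = 8.718 V
Step 2 — R_th: zero the source — replace V1 by a short circuit (node 2 merges into node 0) — and find the resistance seen between A (node 1) and B (node 3).
Reduce the network between node 1 (A) and node 3 (B) by series/parallel combination:
  Rp1 = R1 ‖ R2 (parallel, both between nodes 0 and 1) = 1/(1/1.8 + 1/2200) = 1.799 Ω
  Rp2 = R3 ‖ R4 (parallel, both between nodes 0 and 3) = 1/(1/240 + 1/7.5) = 7.273 Ω
  Rs1 = Rp1 + Rp2 (series, joined only at node 0) = 1.799 + 7.273 = 9.071 Ω
  Rp3 = R5 ‖ Rs1 (parallel, both between nodes 1 and 3) = 1/(1/36000 + 1/9.071) = 9.069 Ω
R_th = 9.069 Ω

Final answer: V_th = 8.718 V, R_th = 9.069 Ω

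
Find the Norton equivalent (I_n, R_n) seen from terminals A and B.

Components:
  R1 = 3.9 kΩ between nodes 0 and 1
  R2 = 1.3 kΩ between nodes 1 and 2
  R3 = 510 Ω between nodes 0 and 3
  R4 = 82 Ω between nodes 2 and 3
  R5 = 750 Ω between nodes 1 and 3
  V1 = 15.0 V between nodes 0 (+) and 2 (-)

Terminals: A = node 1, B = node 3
Find the Thévenin equivalent first; then I_n = V_th/R_th and R_n = R_th.
Step 1 — V_th is the open-circuit voltage V_A - V_B (nothing connected across the terminals).
Nodal analysis, taking node 2 as the 0 V reference.
Source V1 fixes V_0 = 15 V.
KCL at each unknown node (sum of currents leaving = 0; resistances in Ω):
  Node 1: (V_1 - 15)/3900 + (V_1 - 0)/1300 + (V_1 - V_3)/750 = 0
  Node 3: (V_3 - 15)/510 + (V_3 - 0)/82 + (V_3 - V_1)/750 = 0
Collecting terms (coefficients in siemens):
  0.002359·V_1 - 0.001333·V_3 = 0.003846
  0.01549·V_3 - 0.001333·V_1 = 0.02941
Determinant D = (0.002359)(0.01549) - (-0.001333)(-0.001333) = 0.00003476
V_1 = [(0.003846)(0.01549) - (-0.001333)(0.02941)]/D = 2.842 V
V_3 = [(0.002359)(0.02941) - (0.003846)(-0.001333)]/D = 2.143 V
V_th = V_1 - V_3 = 2.842 - 2.143 = 0.6985 V
Step 2 — R_th: zero the source — replace V1 by a short circuit (node 2 merges into node 0) — and find the resistance seen between A (node 1) and B (node 3).
Reduce the network between node 1 (A) and node 3 (B) by series/parallel combination:
  Rp1 = R1 ‖ R2 (parallel, both between nodes 0 and 1) = 1/(1/3900 + 1/1300) = 975 Ω
  Rp2 = R3 ‖ R4 (parallel, both between nodes 0 and 3) = 1/(1/510 + 1/82) = 70.64 Ω
  Rs1 = Rp1 + Rp2 (series, joined only at node 0) = 975 + 70.64 = 1046 Ω
  Rp3 = R5 ‖ Rs1 (parallel, both between nodes 1 and 3) = 1/(1/750 + 1/1046) = 436.7 Ω
R_th = 436.7 Ω
I_n = V_th/R_th = 0.6985/436.7 = 0.001599 A, and R_n = R_th = 436.7 Ω

Final answer: I_n = 0.001599 A, R_n = 436.7 Ω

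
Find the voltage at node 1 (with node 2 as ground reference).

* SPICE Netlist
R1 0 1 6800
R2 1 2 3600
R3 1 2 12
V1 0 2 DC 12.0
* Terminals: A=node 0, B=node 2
Nodal analysis, taking node 2 as the 0 V reference.
Source V1 fixes V_0 = 12 V.
KCL at each unknown node (sum of currents leaving = 0; resistances in Ω):
  Node 1: (V_1 - 12)/6800 + (V_1 - 0)/3600 + (V_1 - 0)/12 = 0
Collecting terms: 0.08376 × V_1 = 0.001765  =>  V_1 = 0.02107 V
The requested potential is V_1 = 0.02107 V.

Final answer: V_1 = 0.02107 V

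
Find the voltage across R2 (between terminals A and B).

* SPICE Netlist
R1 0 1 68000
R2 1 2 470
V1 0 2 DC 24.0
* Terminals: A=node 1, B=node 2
R1 and R2 are in series across V1 (node 0 → node 1 → node 2), and the output A–B is taken across R2, so this is a voltage divider.
Series current: I = V1/(R1 + R2) = 24/(68000 + 470) = 24/68470 = 0.0003505 A
V_R2 = I × R2 = V1 × R2/(R1 + R2) = 24 × 470/68470 = 0.1647 V

Final answer: 0.1647 V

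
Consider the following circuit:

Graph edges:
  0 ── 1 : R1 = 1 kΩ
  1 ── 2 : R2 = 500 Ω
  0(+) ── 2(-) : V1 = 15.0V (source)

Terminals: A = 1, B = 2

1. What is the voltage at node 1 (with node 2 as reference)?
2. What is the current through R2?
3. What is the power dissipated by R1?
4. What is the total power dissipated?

Nodal analysis, taking node 2 as the 0 V reference.
Source V1 fixes V_0 = 15 V.
KCL at each unknown node (sum of currents leaving = 0; resistances in Ω):
  Node 1: (V_1 - 15)/1000 + (V_1 - 0)/500 = 0
Collecting terms: 0.003 × V_1 = 0.015  =>  V_1 = 5 V
Part 1:
  Read off the nodal solution: V_1 = 5 V
Part 2:
  I_R2 = (V_1 - V_2)/R2 = (5 - 0)/500 = 0.01 A
  Magnitude: I_R2 = 0.01 A
Part 3:
  I_R1 = (V_0 - V_1)/R1 = (15 - 5)/1000 = 0.01 A
  P_R1 = I_R1² × R1 = (0.01)² × 1000 = 0.1 W
Part 4:
  Power in each resistor, P = (ΔV)²/R:
    P_R1 = (15 - 5)²/1000 = 0.1 W
    P_R2 = (5 - 0)²/500 = 0.05 W
  P_total = P_R1 + P_R2 = 0.15 W

Final answers:
1. V_1 = 5 V
2. I_R2 = 0.01 A
3. P_R1 = 0.1 W
4. P_total = 0.15 W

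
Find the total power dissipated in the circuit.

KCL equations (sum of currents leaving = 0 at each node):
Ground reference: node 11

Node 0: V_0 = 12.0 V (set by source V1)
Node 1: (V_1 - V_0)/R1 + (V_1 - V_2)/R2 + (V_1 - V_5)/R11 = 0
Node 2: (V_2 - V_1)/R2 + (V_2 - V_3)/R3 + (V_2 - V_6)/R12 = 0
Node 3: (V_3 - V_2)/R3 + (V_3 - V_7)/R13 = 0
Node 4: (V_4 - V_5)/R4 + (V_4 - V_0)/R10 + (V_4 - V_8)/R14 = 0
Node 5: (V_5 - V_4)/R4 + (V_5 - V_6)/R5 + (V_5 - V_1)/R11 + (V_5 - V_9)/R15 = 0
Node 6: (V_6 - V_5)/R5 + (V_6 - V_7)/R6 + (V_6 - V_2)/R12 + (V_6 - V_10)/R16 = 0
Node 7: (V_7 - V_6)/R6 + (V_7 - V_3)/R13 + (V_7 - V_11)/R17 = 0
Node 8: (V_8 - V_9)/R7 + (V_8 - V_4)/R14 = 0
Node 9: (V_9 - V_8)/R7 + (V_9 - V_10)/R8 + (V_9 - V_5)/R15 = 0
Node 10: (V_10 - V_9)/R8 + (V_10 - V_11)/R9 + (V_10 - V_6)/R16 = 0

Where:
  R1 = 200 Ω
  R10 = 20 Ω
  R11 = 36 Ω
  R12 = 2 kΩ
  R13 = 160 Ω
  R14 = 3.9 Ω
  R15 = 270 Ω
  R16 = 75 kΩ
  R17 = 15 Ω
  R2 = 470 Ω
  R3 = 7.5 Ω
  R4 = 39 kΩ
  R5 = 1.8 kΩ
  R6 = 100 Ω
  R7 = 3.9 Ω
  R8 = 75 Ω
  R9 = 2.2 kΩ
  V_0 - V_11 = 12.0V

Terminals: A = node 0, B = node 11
Nodal analysis, taking node 11 as the 0 V reference.
Source V1 fixes V_0 = 12 V.
KCL at each unknown node (sum of currents leaving = 0; resistances in Ω):
  Node 1: (V_1 - 12)/200 + (V_1 - V_2)/470 + (V_1 - V_5)/36 = 0
  Node 2: (V_2 - V_1)/470 + (V_2 - V_3)/7.5 + (V_2 - V_6)/2000 = 0
  Node 3: (V_3 - V_2)/7.5 + (V_3 - V_7)/160 = 0
  Node 4: (V_4 - V_5)/39000 + (V_4 - 12)/20 + (V_4 - V_8)/3.9 = 0
  Node 5: (V_5 - V_4)/39000 + (V_5 - V_6)/1800 + (V_5 - V_1)/36 + (V_5 - V_9)/270 = 0
  Node 6: (V_6 - V_5)/1800 + (V_6 - V_7)/100 + (V_6 - V_2)/2000 + (V_6 - V_10)/75000 = 0
  Node 7: (V_7 - V_6)/100 + (V_7 - V_3)/160 + (V_7 - 0)/15 = 0
  Node 8: (V_8 - V_9)/3.9 + (V_8 - V_4)/3.9 = 0
  Node 9: (V_9 - V_8)/3.9 + (V_9 - V_10)/75 + (V_9 - V_5)/270 = 0
  Node 10: (V_10 - V_9)/75 + (V_10 - 0)/2200 + (V_10 - V_6)/75000 = 0
Collecting terms (coefficients in siemens):
  0.03491·V_1 - 0.002128·V_2 - 0.02778·V_5 = 0.06
  0.136·V_2 - 0.002128·V_1 - 0.1333·V_3 - 0.0005·V_6 = 0
  0.1396·V_3 - 0.1333·V_2 - 0.00625·V_7 = 0
  0.3064·V_4 - 0.00002564·V_5 - 0.2564·V_8 = 0.6
  0.03206·V_5 - 0.02778·V_1 - 0.00002564·V_4 - 0.0005556·V_6 - 0.003704·V_9 = 0
  0.01107·V_6 - 0.0005·V_2 - 0.0005556·V_5 - 0.01·V_7 - 0.00001333·V_10 = 0
  0.08292·V_7 - 0.00625·V_3 - 0.01·V_6 = 0
  0.5128·V_8 - 0.2564·V_4 - 0.2564·V_9 = 0
  0.2734·V_9 - 0.003704·V_5 - 0.2564·V_8 - 0.01333·V_10 = 0
  0.0138·V_10 - 0.00001333·V_6 - 0.01333·V_9 = 0
Solving these 10 simultaneous equations (Gaussian elimination) gives:
  V_1 = 9.561 V, V_2 = 2.623 V, V_3 = 2.519 V, V_4 = 11.75 V
  V_5 = 9.654 V, V_6 = 0.8845 V, V_7 = 0.2966 V, V_8 = 11.7 V
  V_9 = 11.65 V, V_10 = 11.25 V
Power in each resistor, P = (ΔV)²/R:
  P_R1 = (12 - 9.561)²/200 = 0.02974 W
  P_R2 = (9.561 - 2.623)²/470 = 0.1024 W
  P_R3 = (2.623 - 2.519)²/7.5 = 0.001447 W
  P_R4 = (11.75 - 9.654)²/39000 = 0.0001123 W
  P_R5 = (9.654 - 0.8845)²/1800 = 0.04272 W
  P_R6 = (0.8845 - 0.2966)²/100 = 0.003457 W
  P_R7 = (11.7 - 11.65)²/3.9 = 0.000623 W
  P_R8 = (11.65 - 11.25)²/75 = 0.00207 W
  P_R9 = (11.25 - 0)²/2200 = 0.05756 W
  P_R10 = (12 - 11.75)²/20 = 0.003222 W
  P_R11 = (9.561 - 9.654)²/36 = 0.0002372 W
  P_R12 = (2.623 - 0.8845)²/2000 = 0.001512 W
  P_R13 = (2.519 - 0.2966)²/160 = 0.03088 W
  P_R14 = (11.75 - 11.7)²/3.9 = 0.000623 W
  P_R15 = (9.654 - 11.65)²/270 = 0.01473 W
  P_R16 = (0.8845 - 11.25)²/75000 = 0.001434 W
  P_R17 = (0.2966 - 0)²/15 = 0.005863 W
P_total = P_R1 + P_R2 + P_R3 + P_R4 + P_R5 + P_R6 + P_R7 + P_R8 + P_R9 + P_R10 + P_R11 + P_R12 + P_R13 + P_R14 + P_R15 + P_R16 + P_R17 = 0.2986 W

Final answer: 0.2986 W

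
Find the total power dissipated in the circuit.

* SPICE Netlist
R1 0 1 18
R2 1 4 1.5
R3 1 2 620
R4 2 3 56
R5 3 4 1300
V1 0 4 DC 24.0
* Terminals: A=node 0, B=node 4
Nodal analysis, taking node 4 as the 0 V reference.
Source V1 fixes V_0 = 24 V.
KCL at each unknown node (sum of currents leaving = 0; resistances in Ω):
  Node 1: (V_1 - 24)/18 + (V_1 - 0)/1.5 + (V_1 - V_2)/620 = 0
  Node 2: (V_2 - V_1)/620 + (V_2 - V_3)/56 = 0
  Node 3: (V_3 - V_2)/56 + (V_3 - 0)/1300 = 0
Collecting terms (coefficients in siemens):
  0.7238·V_1 - 0.001613·V_2 = 1.333
  0.01947·V_2 - 0.001613·V_1 - 0.01786·V_3 = 0
  0.01863·V_3 - 0.01786·V_2 = 0
Solving these 3 simultaneous equations (Gaussian elimination) gives:
  V_1 = 1.845 V, V_2 = 1.266 V, V_3 = 1.214 V
Power in each resistor, P = (ΔV)²/R:
  P_R1 = (24 - 1.845)²/18 = 27.27 W
  P_R2 = (1.845 - 0)²/1.5 = 2.269 W
  P_R3 = (1.845 - 1.266)²/620 = 0.0005404 W
  P_R4 = (1.266 - 1.214)²/56 = 0.00004881 W
  P_R5 = (1.214 - 0)²/1300 = 0.001133 W
P_total = P_R1 + P_R2 + P_R3 + P_R4 + P_R5 = 29.54 W

Final answer: 29.54 W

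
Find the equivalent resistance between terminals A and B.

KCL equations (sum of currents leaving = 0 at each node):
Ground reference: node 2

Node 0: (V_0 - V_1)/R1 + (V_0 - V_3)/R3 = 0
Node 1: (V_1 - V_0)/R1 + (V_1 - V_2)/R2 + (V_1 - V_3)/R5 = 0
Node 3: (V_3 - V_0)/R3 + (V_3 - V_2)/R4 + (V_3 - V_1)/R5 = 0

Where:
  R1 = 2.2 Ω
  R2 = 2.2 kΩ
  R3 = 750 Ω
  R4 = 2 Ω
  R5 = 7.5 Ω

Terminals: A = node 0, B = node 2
The network is not a plain series/parallel combination. Inject a 1 A test current into terminal A (node 0) and return it from terminal B (node 2); then R_eq = V_A / (1 A).
Nodal analysis, taking node 2 as the 0 V reference.
Current source I_test pushes 1 A into node 0 and draws it out of node 2.
KCL at each unknown node (sum of currents leaving = 0; resistances in Ω):
  Node 0: (V_0 - V_1)/2.2 + (V_0 - V_3)/750 - 1 = 0
  Node 1: (V_1 - V_0)/2.2 + (V_1 - 0)/2200 + (V_1 - V_3)/7.5 = 0
  Node 3: (V_3 - V_0)/750 + (V_3 - V_1)/7.5 + (V_3 - 0)/2 = 0
Collecting terms (coefficients in siemens):
  0.4559·V_0 - 0.4545·V_1 - 0.001333·V_3 = 1
  0.5883·V_1 - 0.4545·V_0 - 0.1333·V_3 = 0
  0.6347·V_3 - 0.001333·V_0 - 0.1333·V_1 = 0
Solving these 3 simultaneous equations (Gaussian elimination) gives:
  V_0 = 11.54 V, V_1 = 9.364 V, V_3 = 1.991 V
R_eq = V_0 / 1 A = 11.54 Ω

Final answer: 11.54 Ω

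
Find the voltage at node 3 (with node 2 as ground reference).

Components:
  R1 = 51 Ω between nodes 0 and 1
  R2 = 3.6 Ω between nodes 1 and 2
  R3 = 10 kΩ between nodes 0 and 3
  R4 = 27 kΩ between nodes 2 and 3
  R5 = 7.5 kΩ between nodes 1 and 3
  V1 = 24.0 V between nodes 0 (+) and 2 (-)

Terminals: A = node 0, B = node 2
Nodal analysis, taking node 2 as the 0 V reference.
Source V1 fixes V_0 = 24 V.
KCL at each unknown node (sum of currents leaving = 0; resistances in Ω):
  Node 1: (V_1 - 24)/51 + (V_1 - 0)/3.6 + (V_1 - V_3)/7500 = 0
  Node 3: (V_3 - 24)/10000 + (V_3 - 0)/27000 + (V_3 - V_1)/7500 = 0
Collecting terms (coefficients in siemens):
  0.2975·V_1 - 0.0001333·V_3 = 0.4706
  0.0002704·V_3 - 0.0001333·V_1 = 0.0024
Determinant D = (0.2975)(0.0002704) - (-0.0001333)(-0.0001333) = 0.00008042
V_1 = [(0.4706)(0.0002704) - (-0.0001333)(0.0024)]/D = 1.586 V
V_3 = [(0.2975)(0.0024) - (0.4706)(-0.0001333)]/D = 9.659 V
The requested potential is V_3 = 9.659 V.

Final answer: V_3 = 9.659 V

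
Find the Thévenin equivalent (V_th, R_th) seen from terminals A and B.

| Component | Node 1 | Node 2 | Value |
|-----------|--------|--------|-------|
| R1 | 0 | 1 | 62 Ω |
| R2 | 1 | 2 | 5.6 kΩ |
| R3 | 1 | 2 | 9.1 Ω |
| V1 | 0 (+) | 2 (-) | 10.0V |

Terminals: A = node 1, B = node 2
Step 1 — V_th is the open-circuit voltage V_A - V_B (nothing connected across the terminals).
Nodal analysis, taking node 2 as the 0 V reference.
Source V1 fixes V_0 = 10 V.
KCL at each unknown node (sum of currents leaving = 0; resistances in Ω):
  Node 1: (V_1 - 10)/62 + (V_1 - 0)/5600 + (V_1 - 0)/9.1 = 0
Collecting terms: 0.1262 × V_1 = 0.1613  =>  V_1 = 1.278 V
V_th = V_1 - V_2 = 1.278 - 0 = 1.278 V
Step 2 — R_th: zero the source — replace V1 by a short circuit (node 2 merges into node 0) — and find the resistance seen between A (node 1) and B (node 0).
Reduce the network between node 1 (A) and node 0 (B) by series/parallel combination:
  Rp1 = R1 ‖ R2 ‖ R3 (parallel, all between nodes 0 and 1) = 1/(1/62 + 1/5600 + 1/9.1) = 7.924 Ω
R_th = 7.924 Ω

Final answer: V_th = 1.278 V, R_th = 7.924 Ω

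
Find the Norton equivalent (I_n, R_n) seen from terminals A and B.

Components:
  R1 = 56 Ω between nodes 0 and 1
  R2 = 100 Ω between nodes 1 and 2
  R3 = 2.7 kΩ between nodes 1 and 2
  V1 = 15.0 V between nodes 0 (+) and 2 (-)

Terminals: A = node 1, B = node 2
Find the Thévenin equivalent first; then I_n = V_th/R_th and R_n = R_th.
Step 1 — V_th is the open-circuit voltage V_A - V_B (nothing connected across the terminals).
Nodal analysis, taking node 2 as the 0 V reference.
Source V1 fixes V_0 = 15 V.
KCL at each unknown node (sum of currents leaving = 0; resistances in Ω):
  Node 1: (V_1 - 15)/56 + (V_1 - 0)/100 + (V_1 - 0)/2700 = 0
Collecting terms: 0.02823 × V_1 = 0.2679  =>  V_1 = 9.489 V
V_th = V_1 - V_2 = 9.489 - 0 = 9.489 V
Step 2 — R_th: zero the source — replace V1 by a short circuit (node 2 merges into node 0) — and find the resistance seen between A (node 1) and B (node 0).
Reduce the network between node 1 (A) and node 0 (B) by series/parallel combination:
  Rp1 = R1 ‖ R2 ‖ R3 (parallel, all between nodes 0 and 1) = 1/(1/56 + 1/100 + 1/2700) = 35.43 Ω
R_th = 35.43 Ω
I_n = V_th/R_th = 9.489/35.43 = 0.2679 A, and R_n = R_th = 35.43 Ω

Final answer: I_n = 0.2679 A, R_n = 35.43 Ω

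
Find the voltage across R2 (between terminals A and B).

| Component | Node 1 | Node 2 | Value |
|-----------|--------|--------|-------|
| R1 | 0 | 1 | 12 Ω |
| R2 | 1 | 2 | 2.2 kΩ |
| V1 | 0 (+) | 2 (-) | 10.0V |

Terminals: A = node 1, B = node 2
R1 and R2 are in series across V1 (node 0 → node 1 → node 2), and the output A–B is taken across R2, so this is a voltage divider.
Series current: I = V1/(R1 + R2) = 10/(12 + 2200) = 10/2212 = 0.004521 A
V_R2 = I × R2 = V1 × R2/(R1 + R2) = 10 × 2200/2212 = 9.946 V

Final answer: 9.946 V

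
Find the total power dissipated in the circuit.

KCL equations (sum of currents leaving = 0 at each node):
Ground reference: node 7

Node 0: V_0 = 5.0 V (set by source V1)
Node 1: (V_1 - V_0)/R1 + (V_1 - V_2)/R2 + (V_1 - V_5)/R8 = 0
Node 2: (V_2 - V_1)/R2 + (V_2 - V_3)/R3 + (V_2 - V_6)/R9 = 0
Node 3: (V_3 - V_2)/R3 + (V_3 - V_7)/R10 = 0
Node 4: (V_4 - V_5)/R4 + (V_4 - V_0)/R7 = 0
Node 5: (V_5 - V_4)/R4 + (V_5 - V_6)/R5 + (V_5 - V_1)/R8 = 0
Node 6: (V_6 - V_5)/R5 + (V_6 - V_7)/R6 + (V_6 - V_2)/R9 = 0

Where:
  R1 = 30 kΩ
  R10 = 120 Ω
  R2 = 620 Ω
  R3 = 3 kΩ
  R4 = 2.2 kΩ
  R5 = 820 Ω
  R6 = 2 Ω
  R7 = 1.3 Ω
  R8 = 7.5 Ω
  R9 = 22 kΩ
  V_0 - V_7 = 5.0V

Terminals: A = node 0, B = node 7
Nodal analysis, taking node 7 as the 0 V reference.
Source V1 fixes V_0 = 5 V.
KCL at each unknown node (sum of currents leaving = 0; resistances in Ω):
  Node 1: (V_1 - 5)/30000 + (V_1 - V_2)/620 + (V_1 - V_5)/7.5 = 0
  Node 2: (V_2 - V_1)/620 + (V_2 - V_3)/3000 + (V_2 - V_6)/22000 = 0
  Node 3: (V_3 - V_2)/3000 + (V_3 - 0)/120 = 0
  Node 4: (V_4 - V_5)/2200 + (V_4 - 5)/1.3 = 0
  Node 5: (V_5 - V_4)/2200 + (V_5 - V_6)/820 + (V_5 - V_1)/7.5 = 0
  Node 6: (V_6 - V_5)/820 + (V_6 - 0)/2 + (V_6 - V_2)/22000 = 0
Collecting terms (coefficients in siemens):
  0.135·V_1 - 0.001613·V_2 - 0.1333·V_5 = 0.0001667
  0.001992·V_2 - 0.001613·V_1 - 0.0003333·V_3 - 0.00004545·V_6 = 0
  0.008667·V_3 - 0.0003333·V_2 = 0
  0.7697·V_4 - 0.0004545·V_5 = 3.846
  0.135·V_5 - 0.1333·V_1 - 0.0004545·V_4 - 0.00122·V_6 = 0
  0.5013·V_6 - 0.00004545·V_2 - 0.00122·V_5 = 0
Solving these 6 simultaneous equations (Gaussian elimination) gives:
  V_1 = 1.216 V, V_2 = 0.9913 V, V_3 = 0.03813 V, V_4 = 4.998 V
  V_5 = 1.218 V, V_6 = 0.003053 V
Power in each resistor, P = (ΔV)²/R:
  P_R1 = (5 - 1.216)²/30000 = 0.0004772 W
  P_R2 = (1.216 - 0.9913)²/620 = 0.00008154 W
  P_R3 = (0.9913 - 0.03813)²/3000 = 0.0003029 W
  P_R4 = (4.998 - 1.218)²/2200 = 0.006494 W
  P_R5 = (1.218 - 0.003053)²/820 = 0.0018 W
  P_R6 = (0.003053 - 0)²/2 = 0.00000466 W
  P_R7 = (5 - 4.998)²/1.3 = 0.000003837 W
  P_R8 = (1.216 - 1.218)²/7.5 = 0.0000004196 W
  P_R9 = (0.9913 - 0.003053)²/22000 = 0.00004439 W
  P_R10 = (0.03813 - 0)²/120 = 0.00001211 W
P_total = P_R1 + P_R2 + P_R3 + P_R4 + P_R5 + P_R6 + P_R7 + P_R8 + P_R9 + P_R10 = 0.009221 W

Final answer: 0.009221 W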